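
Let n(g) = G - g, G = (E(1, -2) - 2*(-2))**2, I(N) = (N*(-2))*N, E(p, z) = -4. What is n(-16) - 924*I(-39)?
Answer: 2810824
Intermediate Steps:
I(N) = -2*N**2 (I(N) = (-2*N)*N = -2*N**2)
G = 0 (G = (-4 - 2*(-2))**2 = (-4 + 4)**2 = 0**2 = 0)
n(g) = -g (n(g) = 0 - g = -g)
n(-16) - 924*I(-39) = -1*(-16) - (-1848)*(-39)**2 = 16 - (-1848)*1521 = 16 - 924*(-3042) = 16 + 2810808 = 2810824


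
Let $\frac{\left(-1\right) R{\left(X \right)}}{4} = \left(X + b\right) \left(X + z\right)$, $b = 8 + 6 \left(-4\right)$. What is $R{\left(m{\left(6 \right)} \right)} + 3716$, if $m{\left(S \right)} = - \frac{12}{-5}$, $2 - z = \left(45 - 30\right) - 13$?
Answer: $\frac{96164}{25} \approx 3846.6$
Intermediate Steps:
$b = -16$ ($b = 8 - 24 = -16$)
$z = 0$ ($z = 2 - \left(\left(45 - 30\right) - 13\right) = 2 - \left(15 - 13\right) = 2 - 2 = 0$)
$m{\left(S \right)} = \frac{12}{5}$ ($m{\left(S \right)} = \left(-12\right) \left(- \frac{1}{5}\right) = \frac{12}{5}$)
$R{\left(X \right)} = - 4 X \left(-16 + X\right)$ ($R{\left(X \right)} = - 4 \left(X - 16\right) \left(X + 0\right) = - 4 \left(-16 + X\right) X = - 4 X \left(-16 + X\right)$)
$R{\left(m{\left(6 \right)} \right)} + 3716 = 4 \cdot \frac{12}{5} \left(16 - \frac{12}{5}\right) + 3716 = 4 \cdot \frac{12}{5} \cdot \frac{68}{5} + 3716 = \frac{3264}{25} + 3716 = \frac{96164}{25}$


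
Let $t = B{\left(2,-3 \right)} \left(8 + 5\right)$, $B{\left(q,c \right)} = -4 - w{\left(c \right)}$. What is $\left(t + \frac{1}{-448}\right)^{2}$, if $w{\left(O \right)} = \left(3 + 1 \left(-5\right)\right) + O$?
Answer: $\frac{33907329}{200704} \approx 168.94$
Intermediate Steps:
$w{\left(O \right)} = -2 + O$ ($w{\left(O \right)} = \left(3 - 5\right) + O = -2 + O$)
$B{\left(q,c \right)} = -2 - c$ ($B{\left(q,c \right)} = -4 - \left(-2 + c\right) = -2 - c$)
$t = 13$ ($t = \left(-2 - -3\right) \left(8 + 5\right) = \left(-2 + 3\right) 13 = 1 \cdot 13 = 13$)
$\left(t + \frac{1}{-448}\right)^{2} = \left(13 + \frac{1}{-448}\right)^{2} = \left(13 - \frac{1}{448}\right)^{2} = \left(\frac{5823}{448}\right)^{2} = \frac{33907329}{200704}$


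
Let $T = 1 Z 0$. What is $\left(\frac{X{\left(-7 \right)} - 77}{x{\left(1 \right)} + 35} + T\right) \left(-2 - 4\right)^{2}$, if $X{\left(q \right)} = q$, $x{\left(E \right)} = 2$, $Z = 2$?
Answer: $- \frac{3024}{37} \approx -81.73$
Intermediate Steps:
$T = 0$ ($T = 1 \cdot 2 \cdot 0 = 2 \cdot 0 = 0$)
$\left(\frac{X{\left(-7 \right)} - 77}{x{\left(1 \right)} + 35} + T\right) \left(-2 - 4\right)^{2} = \left(\frac{-7 - 77}{2 + 35} + 0\right) \left(-2 - 4\right)^{2} = \left(- \frac{84}{37} + 0\right) \left(-6\right)^{2} = \left(\left(-84\right) \frac{1}{37} + 0\right) 36 = \left(- \frac{84}{37} + 0\right) 36 = \left(- \frac{84}{37}\right) 36 = - \frac{3024}{37}$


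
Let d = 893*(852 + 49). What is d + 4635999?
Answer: 5440592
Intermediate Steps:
d = 804593 (d = 893*901 = 804593)
d + 4635999 = 804593 + 4635999 = 5440592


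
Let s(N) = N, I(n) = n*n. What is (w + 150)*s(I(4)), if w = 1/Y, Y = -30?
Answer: 35992/15 ≈ 2399.5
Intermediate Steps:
I(n) = n²
w = -1/30 (w = 1/(-30) = -1/30 ≈ -0.033333)
(w + 150)*s(I(4)) = (-1/30 + 150)*4² = (4499/30)*16 = 35992/15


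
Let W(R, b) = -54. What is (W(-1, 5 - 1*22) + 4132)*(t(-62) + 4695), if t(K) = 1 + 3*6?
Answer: 19223692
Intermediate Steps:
t(K) = 19 (t(K) = 1 + 18 = 19)
(W(-1, 5 - 1*22) + 4132)*(t(-62) + 4695) = (-54 + 4132)*(19 + 4695) = 4078*4714 = 19223692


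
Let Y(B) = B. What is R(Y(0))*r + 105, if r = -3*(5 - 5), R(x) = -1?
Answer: 105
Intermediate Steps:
r = 0 (r = -3*0 = 0)
R(Y(0))*r + 105 = -1*0 + 105 = 0 + 105 = 105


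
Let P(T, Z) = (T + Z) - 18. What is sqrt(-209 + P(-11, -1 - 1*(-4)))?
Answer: I*sqrt(235) ≈ 15.33*I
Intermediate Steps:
P(T, Z) = -18 + T + Z
sqrt(-209 + P(-11, -1 - 1*(-4))) = sqrt(-209 + (-18 - 11 + (-1 - 1*(-4)))) = sqrt(-209 + (-18 - 11 + (-1 + 4))) = sqrt(-209 + (-18 - 11 + 3)) = sqrt(-209 - 26) = sqrt(-235) = I*sqrt(235)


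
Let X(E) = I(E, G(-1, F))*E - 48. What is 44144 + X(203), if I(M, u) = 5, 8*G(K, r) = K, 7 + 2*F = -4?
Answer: 45111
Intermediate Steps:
F = -11/2 (F = -7/2 + (1/2)*(-4) = -7/2 - 2 = -11/2 ≈ -5.5000)
G(K, r) = K/8
X(E) = -48 + 5*E (X(E) = 5*E - 48 = -48 + 5*E)
44144 + X(203) = 44144 + (-48 + 5*203) = 44144 + (-48 + 1015) = 44144 + 967 = 45111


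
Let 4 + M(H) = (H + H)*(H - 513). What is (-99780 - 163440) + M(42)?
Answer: -302788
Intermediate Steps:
M(H) = -4 + 2*H*(-513 + H) (M(H) = -4 + (H + H)*(H - 513) = -4 + (2*H)*(-513 + H) = -4 + 2*H*(-513 + H))
(-99780 - 163440) + M(42) = (-99780 - 163440) + (-4 - 1026*42 + 2*42²) = -263220 + (-4 - 43092 + 2*1764) = -263220 + (-4 - 43092 + 3528) = -263220 - 39568 = -302788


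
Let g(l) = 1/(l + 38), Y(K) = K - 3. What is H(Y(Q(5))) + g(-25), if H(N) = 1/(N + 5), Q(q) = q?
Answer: 20/91 ≈ 0.21978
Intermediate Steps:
Y(K) = -3 + K
H(N) = 1/(5 + N)
g(l) = 1/(38 + l)
H(Y(Q(5))) + g(-25) = 1/(5 + (-3 + 5)) + 1/(38 - 25) = 1/(5 + 2) + 1/13 = 1/7 + 1/13 = ⅐ + 1/13 = 20/91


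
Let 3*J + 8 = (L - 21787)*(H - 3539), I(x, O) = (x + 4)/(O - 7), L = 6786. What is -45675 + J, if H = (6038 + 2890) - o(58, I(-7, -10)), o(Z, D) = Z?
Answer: -80107364/3 ≈ -2.6702e+7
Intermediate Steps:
I(x, O) = (4 + x)/(-7 + O)
H = 8870 (H = (6038 + 2890) - 1*58 = 8928 - 58 = 8870)
J = -79970339/3 (J = -8/3 + ((6786 - 21787)*(8870 - 3539))/3 = -8/3 + (-15001*5331)/3 = -8/3 + (⅓)*(-79970331) = -8/3 - 26656777 = -79970339/3 ≈ -2.6657e+7)
-45675 + J = -45675 - 79970339/3 = -80107364/3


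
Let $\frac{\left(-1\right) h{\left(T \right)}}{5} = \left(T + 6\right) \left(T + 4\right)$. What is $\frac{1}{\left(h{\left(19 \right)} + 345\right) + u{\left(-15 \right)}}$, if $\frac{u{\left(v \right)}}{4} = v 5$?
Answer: $- \frac{1}{2830} \approx -0.00035336$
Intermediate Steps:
$h{\left(T \right)} = - 5 \left(4 + T\right) \left(6 + T\right)$ ($h{\left(T \right)} = - 5 \left(T + 6\right) \left(T + 4\right) = - 5 \left(6 + T\right) \left(4 + T\right) = - 5 \left(4 + T\right) \left(6 + T\right)$)
$u{\left(v \right)} = 20 v$ ($u{\left(v \right)} = 4 v 5 = 4 \cdot 5 v = 20 v$)
$\frac{1}{\left(h{\left(19 \right)} + 345\right) + u{\left(-15 \right)}} = \frac{1}{\left(\left(-120 - 950 - 5 \cdot 19^{2}\right) + 345\right) + 20 \left(-15\right)} = \frac{1}{\left(\left(-120 - 950 - 1805\right) + 345\right) - 300} = \frac{1}{\left(-2875 + 345\right) - 300} = \frac{1}{-2530 - 300} = \frac{1}{-2830} = - \frac{1}{2830}$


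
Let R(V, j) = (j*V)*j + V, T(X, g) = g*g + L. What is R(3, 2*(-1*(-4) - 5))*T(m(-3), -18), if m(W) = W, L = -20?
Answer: 4560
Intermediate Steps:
T(X, g) = -20 + g² (T(X, g) = g*g - 20 = g² - 20 = -20 + g²)
R(V, j) = V + V*j² (R(V, j) = (V*j)*j + V = V*j² + V = V + V*j²)
R(3, 2*(-1*(-4) - 5))*T(m(-3), -18) = (3*(1 + (2*(-1*(-4) - 5))²))*(-20 + (-18)²) = (3*(1 + (2*(4 - 5))²))*(-20 + 324) = (3*(1 + (2*(-1))²))*304 = (3*(1 + (-2)²))*304 = (3*(1 + 4))*304 = (3*5)*304 = 15*304 = 4560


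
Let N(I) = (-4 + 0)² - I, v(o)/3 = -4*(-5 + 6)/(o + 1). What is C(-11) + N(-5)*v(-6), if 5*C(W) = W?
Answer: 241/5 ≈ 48.200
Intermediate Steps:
C(W) = W/5
v(o) = -12/(1 + o) (v(o) = 3*(-4*(-5 + 6)/(o + 1)) = 3*(-4/(1 + o)) = -12/(1 + o))
N(I) = 16 - I (N(I) = (-4)² - I = 16 - I)
C(-11) + N(-5)*v(-6) = (⅕)*(-11) + (16 - 1*(-5))*(-12/(1 - 6)) = -11/5 + (16 + 5)*(-12/(-5)) = -11/5 + 21*(-12*(-⅕)) = -11/5 + 21*(12/5) = -11/5 + 252/5 = 241/5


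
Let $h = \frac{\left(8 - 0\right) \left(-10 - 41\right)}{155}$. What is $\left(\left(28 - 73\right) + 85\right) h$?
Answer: $- \frac{3264}{31} \approx -105.29$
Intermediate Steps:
$h = - \frac{408}{155}$ ($h = \left(8 + 0\right) \left(-51\right) \frac{1}{155} = 8 \left(-51\right) \frac{1}{155} = \left(-408\right) \frac{1}{155} = - \frac{408}{155} \approx -2.6323$)
$\left(\left(28 - 73\right) + 85\right) h = \left(\left(28 - 73\right) + 85\right) \left(- \frac{408}{155}\right) = \left(-45 + 85\right) \left(- \frac{408}{155}\right) = 40 \left(- \frac{408}{155}\right) = - \frac{3264}{31}$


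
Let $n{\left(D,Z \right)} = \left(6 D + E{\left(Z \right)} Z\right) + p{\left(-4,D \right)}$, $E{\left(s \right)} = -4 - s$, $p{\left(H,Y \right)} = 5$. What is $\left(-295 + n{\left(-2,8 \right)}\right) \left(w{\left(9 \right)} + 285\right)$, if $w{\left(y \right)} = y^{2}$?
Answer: $-145668$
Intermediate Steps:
$n{\left(D,Z \right)} = 5 + 6 D + Z \left(-4 - Z\right)$ ($n{\left(D,Z \right)} = \left(6 D + \left(-4 - Z\right) Z\right) + 5 = \left(6 D + Z \left(-4 - Z\right)\right) + 5 = 5 + 6 D + Z \left(-4 - Z\right)$)
$\left(-295 + n{\left(-2,8 \right)}\right) \left(w{\left(9 \right)} + 285\right) = \left(-295 + \left(5 + 6 \left(-2\right) - 8 \left(4 + 8\right)\right)\right) \left(9^{2} + 285\right) = \left(-295 - \left(7 + 96\right)\right) \left(81 + 285\right) = \left(-295 - 103\right) 366 = \left(-398\right) 366 = -145668$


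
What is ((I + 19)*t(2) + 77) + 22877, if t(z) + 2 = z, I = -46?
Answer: 22954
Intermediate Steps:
t(z) = -2 + z
((I + 19)*t(2) + 77) + 22877 = ((-46 + 19)*(-2 + 2) + 77) + 22877 = (-27*0 + 77) + 22877 = (0 + 77) + 22877 = 77 + 22877 = 22954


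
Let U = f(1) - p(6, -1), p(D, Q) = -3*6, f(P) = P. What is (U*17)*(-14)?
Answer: -4522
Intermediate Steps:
p(D, Q) = -18
U = 19 (U = 1 - 1*(-18) = 1 + 18 = 19)
(U*17)*(-14) = (19*17)*(-14) = 323*(-14) = -4522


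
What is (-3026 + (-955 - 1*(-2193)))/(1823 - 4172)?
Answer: 596/783 ≈ 0.76118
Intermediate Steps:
(-3026 + (-955 - 1*(-2193)))/(1823 - 4172) = (-3026 + (-955 + 2193))/(-2349) = (-3026 + 1238)*(-1/2349) = -1788*(-1/2349) = 596/783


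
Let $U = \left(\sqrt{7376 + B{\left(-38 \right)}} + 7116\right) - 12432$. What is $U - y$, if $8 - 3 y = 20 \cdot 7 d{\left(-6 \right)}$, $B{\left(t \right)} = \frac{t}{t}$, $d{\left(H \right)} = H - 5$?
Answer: $-5832 + \sqrt{7377} \approx -5746.1$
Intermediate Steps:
$d{\left(H \right)} = -5 + H$
$B{\left(t \right)} = 1$
$y = 516$ ($y = \frac{8}{3} - \frac{20 \cdot 7 \left(-5 - 6\right)}{3} = \frac{8}{3} - \frac{140 \left(-11\right)}{3} = \frac{8}{3} - - \frac{1540}{3} = \frac{8}{3} + \frac{1540}{3} = 516$)
$U = -5316 + \sqrt{7377}$ ($U = \left(\sqrt{7376 + 1} + 7116\right) - 12432 = \left(\sqrt{7377} + 7116\right) - 12432 = \left(7116 + \sqrt{7377}\right) - 12432 = -5316 + \sqrt{7377} \approx -5230.1$)
$U - y = \left(-5316 + \sqrt{7377}\right) - 516 = -5832 + \sqrt{7377}$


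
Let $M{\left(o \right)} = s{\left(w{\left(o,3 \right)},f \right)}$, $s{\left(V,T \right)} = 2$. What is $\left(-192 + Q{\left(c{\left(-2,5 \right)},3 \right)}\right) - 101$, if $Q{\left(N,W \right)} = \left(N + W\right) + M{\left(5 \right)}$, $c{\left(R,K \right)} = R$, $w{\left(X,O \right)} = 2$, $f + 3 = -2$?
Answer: $-290$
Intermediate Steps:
$f = -5$ ($f = -3 - 2 = -5$)
$M{\left(o \right)} = 2$
$Q{\left(N,W \right)} = 2 + N + W$ ($Q{\left(N,W \right)} = \left(N + W\right) + 2 = 2 + N + W$)
$\left(-192 + Q{\left(c{\left(-2,5 \right)},3 \right)}\right) - 101 = \left(-192 + \left(2 - 2 + 3\right)\right) - 101 = \left(-192 + 3\right) - 101 = -189 - 101 = -290$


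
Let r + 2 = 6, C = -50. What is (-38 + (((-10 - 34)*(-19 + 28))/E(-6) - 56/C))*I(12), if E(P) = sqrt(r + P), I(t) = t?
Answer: -11064/25 + 2376*I*sqrt(2) ≈ -442.56 + 3360.2*I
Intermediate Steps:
r = 4 (r = -2 + 6 = 4)
E(P) = sqrt(4 + P)
(-38 + (((-10 - 34)*(-19 + 28))/E(-6) - 56/C))*I(12) = (-38 + (((-10 - 34)*(-19 + 28))/(sqrt(4 - 6)) - 56/(-50)))*12 = (-38 + ((-44*9)/(sqrt(-2)) - 56*(-1/50)))*12 = (-38 + (-396*(-I*sqrt(2)/2) + 28/25))*12 = (-38 + (-(-198)*I*sqrt(2) + 28/25))*12 = (-38 + (198*I*sqrt(2) + 28/25))*12 = (-38 + (28/25 + 198*I*sqrt(2)))*12 = (-922/25 + 198*I*sqrt(2))*12 = -11064/25 + 2376*I*sqrt(2)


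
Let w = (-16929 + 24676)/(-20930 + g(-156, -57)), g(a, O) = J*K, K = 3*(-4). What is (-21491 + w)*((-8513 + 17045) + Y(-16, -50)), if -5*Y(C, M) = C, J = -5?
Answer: -9570624678946/52175 ≈ -1.8343e+8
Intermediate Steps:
Y(C, M) = -C/5
K = -12
g(a, O) = 60 (g(a, O) = -5*(-12) = 60)
w = -7747/20870 (w = (-16929 + 24676)/(-20930 + 60) = 7747/(-20870) = 7747*(-1/20870) = -7747/20870 ≈ -0.37120)
(-21491 + w)*((-8513 + 17045) + Y(-16, -50)) = (-21491 - 7747/20870)*((-8513 + 17045) - 1/5*(-16)) = -448524917*(8532 + 16/5)/20870 = -448524917/20870*42676/5 = -9570624678946/52175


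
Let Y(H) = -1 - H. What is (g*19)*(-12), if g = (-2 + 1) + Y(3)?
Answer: 1140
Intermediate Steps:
g = -5 (g = (-2 + 1) + (-1 - 1*3) = -1 + (-1 - 3) = -1 - 4 = -5)
(g*19)*(-12) = -5*19*(-12) = -95*(-12) = 1140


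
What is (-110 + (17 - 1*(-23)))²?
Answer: 4900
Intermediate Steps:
(-110 + (17 - 1*(-23)))² = (-110 + (17 + 23))² = (-110 + 40)² = (-70)² = 4900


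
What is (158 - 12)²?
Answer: 21316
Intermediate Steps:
(158 - 12)² = 146² = 21316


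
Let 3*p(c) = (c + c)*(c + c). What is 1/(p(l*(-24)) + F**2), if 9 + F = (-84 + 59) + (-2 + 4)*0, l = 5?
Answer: 1/20356 ≈ 4.9126e-5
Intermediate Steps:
p(c) = 4*c**2/3 (p(c) = ((c + c)*(c + c))/3 = ((2*c)*(2*c))/3 = (4*c**2)/3 = 4*c**2/3)
F = -34 (F = -9 + ((-84 + 59) + (-2 + 4)*0) = -9 + (-25 + 2*0) = -9 + (-25 + 0) = -9 - 25 = -34)
1/(p(l*(-24)) + F**2) = 1/(4*(5*(-24))**2/3 + (-34)**2) = 1/((4/3)*(-120)**2 + 1156) = 1/((4/3)*14400 + 1156) = 1/(19200 + 1156) = 1/20356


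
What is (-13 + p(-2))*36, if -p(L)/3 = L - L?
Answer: -468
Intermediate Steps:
p(L) = 0 (p(L) = -3*(L - L) = -3*0 = 0)
(-13 + p(-2))*36 = (-13 + 0)*36 = -13*36 = -468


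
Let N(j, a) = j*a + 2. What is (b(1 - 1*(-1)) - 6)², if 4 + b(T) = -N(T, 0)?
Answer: 144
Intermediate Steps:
N(j, a) = 2 + a*j (N(j, a) = a*j + 2 = 2 + a*j)
b(T) = -6 (b(T) = -4 - (2 + 0*T) = -4 - (2 + 0) = -4 - 1*2 = -4 - 2 = -6)
(b(1 - 1*(-1)) - 6)² = (-6 - 6)² = (-12)² = 144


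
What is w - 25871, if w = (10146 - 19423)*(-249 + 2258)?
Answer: -18663364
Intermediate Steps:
w = -18637493 (w = -9277*2009 = -18637493)
w - 25871 = -18637493 - 25871 = -18663364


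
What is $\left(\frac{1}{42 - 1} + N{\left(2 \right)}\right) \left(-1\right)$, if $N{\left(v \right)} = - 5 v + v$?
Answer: $\frac{327}{41} \approx 7.9756$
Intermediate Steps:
$N{\left(v \right)} = - 4 v$
$\left(\frac{1}{42 - 1} + N{\left(2 \right)}\right) \left(-1\right) = \left(\frac{1}{42 - 1} - 8\right) \left(-1\right) = \left(\frac{1}{41} - 8\right) \left(-1\right) = \left(- \frac{327}{41}\right) \left(-1\right) = \frac{327}{41}$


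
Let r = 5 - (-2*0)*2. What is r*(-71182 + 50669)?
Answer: -102565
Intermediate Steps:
r = 5 (r = 5 - 0*2 = 5 - 1*0 = 5 + 0 = 5)
r*(-71182 + 50669) = 5*(-71182 + 50669) = 5*(-20513) = -102565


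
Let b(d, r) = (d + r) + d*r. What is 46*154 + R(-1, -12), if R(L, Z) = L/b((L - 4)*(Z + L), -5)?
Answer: 1877261/265 ≈ 7084.0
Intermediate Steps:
b(d, r) = d + r + d*r
R(L, Z) = L/(-5 - 4*(-4 + L)*(L + Z)) (R(L, Z) = L/((L - 4)*(Z + L) - 5 + ((L - 4)*(Z + L))*(-5)) = L/((-4 + L)*(L + Z) - 5 + ((-4 + L)*(L + Z))*(-5)) = L/((-4 + L)*(L + Z) - 5 - 5*(-4 + L)*(L + Z)) = L/(-5 - 4*(-4 + L)*(L + Z)))
46*154 + R(-1, -12) = 46*154 - 1/(-5 - 4*(-1)² + 16*(-1) + 16*(-12) - 4*(-1)*(-12)) = 7084 - 1/(-5 - 4*1 - 16 - 192 - 48) = 7084 - 1/(-5 - 4 - 16 - 192 - 48) = 7084 - 1/(-265) = 7084 - 1*(-1/265) = 7084 + 1/265 = 1877261/265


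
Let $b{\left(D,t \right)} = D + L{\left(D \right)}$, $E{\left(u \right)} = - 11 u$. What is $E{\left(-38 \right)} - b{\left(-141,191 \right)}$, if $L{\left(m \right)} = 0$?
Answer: $559$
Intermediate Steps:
$b{\left(D,t \right)} = D$ ($b{\left(D,t \right)} = D + 0 = D$)
$E{\left(-38 \right)} - b{\left(-141,191 \right)} = \left(-11\right) \left(-38\right) - -141 = 418 + 141 = 559$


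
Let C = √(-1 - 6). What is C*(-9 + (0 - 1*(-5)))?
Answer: -4*I*√7 ≈ -10.583*I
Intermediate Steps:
C = I*√7 (C = √(-7) = I*√7 ≈ 2.6458*I)
C*(-9 + (0 - 1*(-5))) = (I*√7)*(-9 + (0 - 1*(-5))) = (I*√7)*(-9 + (0 + 5)) = (I*√7)*(-9 + 5) = (I*√7)*(-4) = -4*I*√7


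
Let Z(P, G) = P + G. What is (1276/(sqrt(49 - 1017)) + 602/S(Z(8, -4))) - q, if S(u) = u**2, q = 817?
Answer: -6235/8 - 29*I*sqrt(2) ≈ -779.38 - 41.012*I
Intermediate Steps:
Z(P, G) = G + P
(1276/(sqrt(49 - 1017)) + 602/S(Z(8, -4))) - q = (1276/(sqrt(49 - 1017)) + 602/((-4 + 8)**2)) - 1*817 = (1276/(sqrt(-968)) + 602/(4**2)) - 817 = (1276/((22*I*sqrt(2))) + 602/16) - 817 = (1276*(-I*sqrt(2)/44) + 602*(1/16)) - 817 = (-29*I*sqrt(2) + 301/8) - 817 = (301/8 - 29*I*sqrt(2)) - 817 = -6235/8 - 29*I*sqrt(2)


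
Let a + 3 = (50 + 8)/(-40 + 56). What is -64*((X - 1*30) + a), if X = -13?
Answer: 2712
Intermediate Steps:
a = 5/8 (a = -3 + (50 + 8)/(-40 + 56) = -3 + 58/16 = -3 + 58*(1/16) = -3 + 29/8 = 5/8 ≈ 0.62500)
-64*((X - 1*30) + a) = -64*((-13 - 1*30) + 5/8) = -64*((-13 - 30) + 5/8) = -64*(-43 + 5/8) = -64*(-339/8) = 2712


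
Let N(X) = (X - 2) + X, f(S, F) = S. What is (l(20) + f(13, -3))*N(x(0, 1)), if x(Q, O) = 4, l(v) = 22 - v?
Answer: 90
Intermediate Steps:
N(X) = -2 + 2*X (N(X) = (-2 + X) + X = -2 + 2*X)
(l(20) + f(13, -3))*N(x(0, 1)) = ((22 - 1*20) + 13)*(-2 + 2*4) = ((22 - 20) + 13)*(-2 + 8) = (2 + 13)*6 = 15*6 = 90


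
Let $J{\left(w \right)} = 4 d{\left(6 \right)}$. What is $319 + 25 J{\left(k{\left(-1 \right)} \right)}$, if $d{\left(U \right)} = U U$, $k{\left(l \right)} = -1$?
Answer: $3919$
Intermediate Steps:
$d{\left(U \right)} = U^{2}$
$J{\left(w \right)} = 144$ ($J{\left(w \right)} = 4 \cdot 6^{2} = 4 \cdot 36 = 144$)
$319 + 25 J{\left(k{\left(-1 \right)} \right)} = 319 + 25 \cdot 144 = 319 + 3600 = 3919$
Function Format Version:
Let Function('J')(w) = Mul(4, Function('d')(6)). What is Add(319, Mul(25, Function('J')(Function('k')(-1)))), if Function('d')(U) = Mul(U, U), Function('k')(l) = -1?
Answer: 3919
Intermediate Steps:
Function('d')(U) = Pow(U, 2)
Function('J')(w) = 144 (Function('J')(w) = Mul(4, Pow(6, 2)) = Mul(4, 36) = 144)
Add(319, Mul(25, Function('J')(Function('k')(-1)))) = Add(319, Mul(25, 144)) = Add(319, 3600) = 3919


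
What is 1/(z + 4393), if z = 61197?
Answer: 1/65590 ≈ 1.5246e-5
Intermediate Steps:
1/(z + 4393) = 1/(61197 + 4393) = 1/65590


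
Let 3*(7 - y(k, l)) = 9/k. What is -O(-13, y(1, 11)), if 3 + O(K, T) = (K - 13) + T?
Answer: 25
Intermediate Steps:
y(k, l) = 7 - 3/k
O(K, T) = -16 + K + T (O(K, T) = -3 + ((K - 13) + T) = -3 + ((-13 + K) + T) = -3 + (-13 + K + T) = -16 + K + T)
-O(-13, y(1, 11)) = -(-16 - 13 + (7 - 3/1)) = -(-16 - 13 + (7 - 3*1)) = -(-16 - 13 + (7 - 3)) = -(-16 - 13 + 4) = -1*(-25) = 25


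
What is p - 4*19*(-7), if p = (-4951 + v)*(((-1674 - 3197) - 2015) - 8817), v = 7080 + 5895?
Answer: -126000340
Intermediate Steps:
v = 12975
p = -126000872 (p = (-4951 + 12975)*(((-1674 - 3197) - 2015) - 8817) = 8024*((-4871 - 2015) - 8817) = 8024*(-6886 - 8817) = 8024*(-15703) = -126000872)
p - 4*19*(-7) = -126000872 - 4*19*(-7) = -126000872 - 76*(-7) = -126000872 + 532 = -126000340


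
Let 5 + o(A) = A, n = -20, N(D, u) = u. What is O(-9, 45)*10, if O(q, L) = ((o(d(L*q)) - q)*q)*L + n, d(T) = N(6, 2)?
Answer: -24500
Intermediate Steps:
d(T) = 2
o(A) = -5 + A
O(q, L) = -20 + L*q*(-3 - q) (O(q, L) = (((-5 + 2) - q)*q)*L - 20 = ((-3 - q)*q)*L - 20 = (q*(-3 - q))*L - 20 = L*q*(-3 - q) - 20 = -20 + L*q*(-3 - q))
O(-9, 45)*10 = (-20 - 1*45*(-9)² - 3*45*(-9))*10 = (-20 - 1*45*81 + 1215)*10 = (-20 - 3645 + 1215)*10 = -2450*10 = -24500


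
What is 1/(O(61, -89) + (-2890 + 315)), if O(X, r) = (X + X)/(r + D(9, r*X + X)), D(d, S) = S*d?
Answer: -48401/124632697 ≈ -0.00038835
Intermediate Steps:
O(X, r) = 2*X/(r + 9*X + 9*X*r) (O(X, r) = (X + X)/(r + (r*X + X)*9) = (2*X)/(r + (X*r + X)*9) = (2*X)/(r + (X + X*r)*9) = (2*X)/(r + (9*X + 9*X*r)) = (2*X)/(r + 9*X + 9*X*r) = 2*X/(r + 9*X + 9*X*r))
1/(O(61, -89) + (-2890 + 315)) = 1/(2*61/(-89 + 9*61*(1 - 89)) + (-2890 + 315)) = 1/(2*61/(-89 + 9*61*(-88)) - 2575) = 1/(2*61/(-89 - 48312) - 2575) = 1/(2*61/(-48401) - 2575) = 1/(2*61*(-1/48401) - 2575) = 1/(-122/48401 - 2575) = 1/(-124632697/48401) = -48401/124632697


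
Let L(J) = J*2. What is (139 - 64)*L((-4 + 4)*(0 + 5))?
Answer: 0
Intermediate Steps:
L(J) = 2*J
(139 - 64)*L((-4 + 4)*(0 + 5)) = (139 - 64)*(2*((-4 + 4)*(0 + 5))) = 75*(2*(0*5)) = 75*(2*0) = 75*0 = 0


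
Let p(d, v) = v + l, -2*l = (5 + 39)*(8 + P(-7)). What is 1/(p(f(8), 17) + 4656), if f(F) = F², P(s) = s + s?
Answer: 1/4805 ≈ 0.00020812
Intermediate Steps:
P(s) = 2*s
l = 132 (l = -(5 + 39)*(8 + 2*(-7))/2 = -22*(8 - 14) = -22*(-6) = -½*(-264) = 132)
p(d, v) = 132 + v (p(d, v) = v + 132 = 132 + v)
1/(p(f(8), 17) + 4656) = 1/((132 + 17) + 4656) = 1/(149 + 4656) = 1/4805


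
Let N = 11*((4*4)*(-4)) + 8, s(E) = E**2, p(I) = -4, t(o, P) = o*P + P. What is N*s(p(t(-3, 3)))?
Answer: -11136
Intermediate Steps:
t(o, P) = P + P*o (t(o, P) = P*o + P = P + P*o)
N = -696 (N = 11*(16*(-4)) + 8 = 11*(-64) + 8 = -704 + 8 = -696)
N*s(p(t(-3, 3))) = -696*(-4)**2 = -696*16 = -11136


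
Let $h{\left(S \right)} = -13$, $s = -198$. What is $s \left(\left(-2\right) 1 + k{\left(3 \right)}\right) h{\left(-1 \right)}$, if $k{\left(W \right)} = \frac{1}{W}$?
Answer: $-4290$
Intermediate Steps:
$s \left(\left(-2\right) 1 + k{\left(3 \right)}\right) h{\left(-1 \right)} = - 198 \left(\left(-2\right) 1 + \frac{1}{3}\right) \left(-13\right) = - 198 \left(-2 + \frac{1}{3}\right) \left(-13\right) = \left(-198\right) \left(- \frac{5}{3}\right) \left(-13\right) = 330 \left(-13\right) = -4290$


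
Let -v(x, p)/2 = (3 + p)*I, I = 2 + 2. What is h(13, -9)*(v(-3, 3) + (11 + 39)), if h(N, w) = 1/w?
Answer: -2/9 ≈ -0.22222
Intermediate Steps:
I = 4
v(x, p) = -24 - 8*p (v(x, p) = -2*(3 + p)*4 = -2*(12 + 4*p) = -24 - 8*p)
h(13, -9)*(v(-3, 3) + (11 + 39)) = ((-24 - 8*3) + (11 + 39))/(-9) = -((-24 - 24) + 50)/9 = -(-48 + 50)/9 = -⅑*2 = -2/9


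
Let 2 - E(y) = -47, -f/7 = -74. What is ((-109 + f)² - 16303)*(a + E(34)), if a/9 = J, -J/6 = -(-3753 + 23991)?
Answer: 165004007178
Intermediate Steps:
f = 518 (f = -7*(-74) = 518)
E(y) = 49 (E(y) = 2 - 1*(-47) = 2 + 47 = 49)
J = 121428 (J = -(-6)*(-3753 + 23991) = -(-6)*20238 = -6*(-20238) = 121428)
a = 1092852 (a = 9*121428 = 1092852)
((-109 + f)² - 16303)*(a + E(34)) = ((-109 + 518)² - 16303)*(1092852 + 49) = (409² - 16303)*1092901 = (167281 - 16303)*1092901 = 150978*1092901 = 165004007178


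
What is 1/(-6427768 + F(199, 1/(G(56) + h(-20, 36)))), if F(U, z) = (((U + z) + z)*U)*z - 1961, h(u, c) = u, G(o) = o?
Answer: -648/4165751375 ≈ -1.5555e-7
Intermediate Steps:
F(U, z) = -1961 + U*z*(U + 2*z) (F(U, z) = ((U + 2*z)*U)*z - 1961 = (U*(U + 2*z))*z - 1961 = U*z*(U + 2*z) - 1961 = -1961 + U*z*(U + 2*z))
1/(-6427768 + F(199, 1/(G(56) + h(-20, 36)))) = 1/(-6427768 + (-1961 + 199²/(56 - 20) + 2*199*(1/(56 - 20))²)) = 1/(-6427768 + (-1961 + 39601/36 + 2*199*(1/36)²)) = 1/(-6427768 + (-1961 + (1/36)*39601 + 2*199*(1/36)²)) = 1/(-6427768 + (-1961 + 39601/36 + 2*199*(1/1296))) = 1/(-6427768 + (-1961 + 39601/36 + 199/648)) = 1/(-6427768 - 557711/648) = 1/(-4165751375/648) = -648/4165751375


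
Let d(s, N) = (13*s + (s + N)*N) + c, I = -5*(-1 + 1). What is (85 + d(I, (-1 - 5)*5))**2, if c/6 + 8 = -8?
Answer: 790321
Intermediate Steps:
c = -96 (c = -48 + 6*(-8) = -48 - 48 = -96)
I = 0 (I = -5*0 = 0)
d(s, N) = -96 + 13*s + N*(N + s) (d(s, N) = (13*s + (s + N)*N) - 96 = (13*s + (N + s)*N) - 96 = (13*s + N*(N + s)) - 96 = -96 + 13*s + N*(N + s))
(85 + d(I, (-1 - 5)*5))**2 = (85 + (-96 + ((-1 - 5)*5)**2 + 13*0 + ((-1 - 5)*5)*0))**2 = (85 + (-96 + (-6*5)**2 + 0 - 6*5*0))**2 = (85 + (-96 + (-30)**2 + 0 - 30*0))**2 = (85 + (-96 + 900 + 0 + 0))**2 = (85 + 804)**2 = 889**2 = 790321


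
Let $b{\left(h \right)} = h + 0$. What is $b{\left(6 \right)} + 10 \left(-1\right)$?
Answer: $-4$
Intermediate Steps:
$b{\left(h \right)} = h$
$b{\left(6 \right)} + 10 \left(-1\right) = 6 + 10 \left(-1\right) = 6 - 10 = -4$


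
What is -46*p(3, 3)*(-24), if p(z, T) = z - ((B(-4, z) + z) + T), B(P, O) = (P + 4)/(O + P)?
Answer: -3312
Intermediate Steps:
B(P, O) = (4 + P)/(O + P)
p(z, T) = -T (p(z, T) = z - (((4 - 4)/(z - 4) + z) + T) = z - ((0/(-4 + z) + z) + T) = z - ((0 + z) + T) = z - (z + T) = z - (T + z) = z + (-T - z) = -T)
-46*p(3, 3)*(-24) = -(-46)*3*(-24) = -46*(-3)*(-24) = 138*(-24) = -3312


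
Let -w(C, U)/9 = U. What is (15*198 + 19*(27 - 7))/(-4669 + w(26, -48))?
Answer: -3350/4237 ≈ -0.79065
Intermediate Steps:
w(C, U) = -9*U
(15*198 + 19*(27 - 7))/(-4669 + w(26, -48)) = (15*198 + 19*(27 - 7))/(-4669 - 9*(-48)) = (2970 + 19*20)/(-4669 + 432) = (2970 + 380)/(-4237) = 3350*(-1/4237) = -3350/4237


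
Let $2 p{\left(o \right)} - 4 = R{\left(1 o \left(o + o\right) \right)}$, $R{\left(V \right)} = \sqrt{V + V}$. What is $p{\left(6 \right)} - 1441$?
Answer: $-1433$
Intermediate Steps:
$R{\left(V \right)} = \sqrt{2} \sqrt{V}$ ($R{\left(V \right)} = \sqrt{2 V} = \sqrt{2} \sqrt{V}$)
$p{\left(o \right)} = 2 + \sqrt{o^{2}}$ ($p{\left(o \right)} = 2 + \frac{\sqrt{2} \sqrt{1 o \left(o + o\right)}}{2} = 2 + \frac{\sqrt{2} \sqrt{1 o 2 o}}{2} = 2 + \frac{\sqrt{2} \sqrt{1 \cdot 2 o^{2}}}{2} = 2 + \frac{\sqrt{2} \sqrt{2 o^{2}}}{2} = 2 + \frac{\sqrt{2} \sqrt{2} \sqrt{o^{2}}}{2} = 2 + \frac{2 \sqrt{o^{2}}}{2} = 2 + \sqrt{o^{2}}$)
$p{\left(6 \right)} - 1441 = \left(2 + \sqrt{6^{2}}\right) - 1441 = \left(2 + \sqrt{36}\right) - 1441 = \left(2 + 6\right) - 1441 = 8 - 1441 = -1433$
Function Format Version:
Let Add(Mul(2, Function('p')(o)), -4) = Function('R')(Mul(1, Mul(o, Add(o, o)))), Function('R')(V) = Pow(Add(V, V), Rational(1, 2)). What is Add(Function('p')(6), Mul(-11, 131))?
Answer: -1433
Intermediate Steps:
Function('R')(V) = Mul(Pow(2, Rational(1, 2)), Pow(V, Rational(1, 2))) (Function('R')(V) = Pow(Mul(2, V), Rational(1, 2)) = Mul(Pow(2, Rational(1, 2)), Pow(V, Rational(1, 2))))
Function('p')(o) = Add(2, Pow(Pow(o, 2), Rational(1, 2))) (Function('p')(o) = Add(2, Mul(Rational(1, 2), Mul(Pow(2, Rational(1, 2)), Pow(Mul(1, Mul(o, Add(o, o))), Rational(1, 2))))) = Add(2, Mul(Rational(1, 2), Mul(Pow(2, Rational(1, 2)), Pow(Mul(1, Mul(o, Mul(2, o))), Rational(1, 2))))) = Add(2, Mul(Rational(1, 2), Mul(Pow(2, Rational(1, 2)), Pow(Mul(1, Mul(2, Pow(o, 2))), Rational(1, 2))))) = Add(2, Mul(Rational(1, 2), Mul(Pow(2, Rational(1, 2)), Pow(Mul(2, Pow(o, 2)), Rational(1, 2))))) = Add(2, Mul(Rational(1, 2), Mul(Pow(2, Rational(1, 2)), Mul(Pow(2, Rational(1, 2)), Pow(Pow(o, 2), Rational(1, 2)))))) = Add(2, Mul(Rational(1, 2), Mul(2, Pow(Pow(o, 2), Rational(1, 2))))) = Add(2, Pow(Pow(o, 2), Rational(1, 2))))
Add(Function('p')(6), Mul(-11, 131)) = Add(Add(2, Pow(Pow(6, 2), Rational(1, 2))), Mul(-11, 131)) = Add(Add(2, Pow(36, Rational(1, 2))), -1441) = Add(Add(2, 6), -1441) = Add(8, -1441) = -1433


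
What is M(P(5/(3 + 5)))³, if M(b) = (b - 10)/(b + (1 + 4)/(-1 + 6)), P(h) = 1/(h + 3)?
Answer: -22425768/50653 ≈ -442.73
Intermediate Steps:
P(h) = 1/(3 + h)
M(b) = (-10 + b)/(1 + b) (M(b) = (-10 + b)/(b + 5/5) = (-10 + b)/(b + 5*(⅕)) = (-10 + b)/(b + 1) = (-10 + b)/(1 + b))
M(P(5/(3 + 5)))³ = ((-10 + 1/(3 + 5/(3 + 5)))/(1 + 1/(3 + 5/(3 + 5))))³ = ((-10 + 1/(3 + 5/8))/(1 + 1/(3 + 5/8)))³ = ((-10 + 1/(29/8))/(1 + 1/(29/8)))³ = ((-10 + 8/29)/(1 + 8/29))³ = (-282/29/(37/29))³ = ((29/37)*(-282/29))³ = (-282/37)³ = -22425768/50653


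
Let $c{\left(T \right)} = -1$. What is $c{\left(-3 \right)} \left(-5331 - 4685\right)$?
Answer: $10016$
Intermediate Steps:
$c{\left(-3 \right)} \left(-5331 - 4685\right) = - (-5331 - 4685) = \left(-1\right) \left(-10016\right) = 10016$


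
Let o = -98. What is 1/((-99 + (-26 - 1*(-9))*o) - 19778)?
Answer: -1/18211 ≈ -5.4912e-5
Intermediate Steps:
1/((-99 + (-26 - 1*(-9))*o) - 19778) = 1/((-99 + (-26 - 1*(-9))*(-98)) - 19778) = 1/((-99 + (-26 + 9)*(-98)) - 19778) = 1/((-99 - 17*(-98)) - 19778) = 1/((-99 + 1666) - 19778) = 1/(1567 - 19778) = 1/(-18211) = -1/18211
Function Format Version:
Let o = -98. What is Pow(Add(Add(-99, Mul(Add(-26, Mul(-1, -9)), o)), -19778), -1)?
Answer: Rational(-1, 18211) ≈ -5.4912e-5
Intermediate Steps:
Pow(Add(Add(-99, Mul(Add(-26, Mul(-1, -9)), o)), -19778), -1) = Pow(Add(Add(-99, Mul(Add(-26, Mul(-1, -9)), -98)), -19778), -1) = Pow(Add(Add(-99, Mul(Add(-26, 9), -98)), -19778), -1) = Pow(Add(Add(-99, Mul(-17, -98)), -19778), -1) = Pow(Add(Add(-99, 1666), -19778), -1) = Pow(Add(1567, -19778), -1) = Pow(-18211, -1) = Rational(-1, 18211)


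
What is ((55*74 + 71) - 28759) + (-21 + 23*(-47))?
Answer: -25720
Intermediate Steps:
((55*74 + 71) - 28759) + (-21 + 23*(-47)) = ((4070 + 71) - 28759) + (-21 - 1081) = (4141 - 28759) - 1102 = -24618 - 1102 = -25720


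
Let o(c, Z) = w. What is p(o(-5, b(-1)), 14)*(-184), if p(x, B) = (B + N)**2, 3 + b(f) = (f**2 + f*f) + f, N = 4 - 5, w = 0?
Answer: -31096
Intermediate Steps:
N = -1
b(f) = -3 + f + 2*f**2 (b(f) = -3 + ((f**2 + f*f) + f) = -3 + ((f**2 + f**2) + f) = -3 + (2*f**2 + f) = -3 + (f + 2*f**2) = -3 + f + 2*f**2)
o(c, Z) = 0
p(x, B) = (-1 + B)**2 (p(x, B) = (B - 1)**2 = (-1 + B)**2)
p(o(-5, b(-1)), 14)*(-184) = (-1 + 14)**2*(-184) = 13**2*(-184) = 169*(-184) = -31096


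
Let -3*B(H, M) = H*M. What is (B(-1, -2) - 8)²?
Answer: 676/9 ≈ 75.111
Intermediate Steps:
B(H, M) = -H*M/3
(B(-1, -2) - 8)² = (-⅓*(-1)*(-2) - 8)² = (-⅔ - 8)² = (-26/3)² = 676/9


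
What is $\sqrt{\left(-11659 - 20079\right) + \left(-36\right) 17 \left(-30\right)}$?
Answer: $i \sqrt{13378} \approx 115.66 i$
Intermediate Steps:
$\sqrt{\left(-11659 - 20079\right) + \left(-36\right) 17 \left(-30\right)} = \sqrt{-31738 - -18360} = \sqrt{-31738 + 18360} = \sqrt{-13378} = i \sqrt{13378}$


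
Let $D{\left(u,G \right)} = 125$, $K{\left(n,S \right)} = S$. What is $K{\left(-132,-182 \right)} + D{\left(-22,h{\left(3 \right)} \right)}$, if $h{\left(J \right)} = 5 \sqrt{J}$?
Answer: $-57$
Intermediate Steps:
$K{\left(-132,-182 \right)} + D{\left(-22,h{\left(3 \right)} \right)} = -182 + 125 = -57$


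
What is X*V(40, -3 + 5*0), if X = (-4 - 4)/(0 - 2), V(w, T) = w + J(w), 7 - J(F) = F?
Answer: 28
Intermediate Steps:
J(F) = 7 - F
V(w, T) = 7 (V(w, T) = w + (7 - w) = 7)
X = 4 (X = -8/(-2) = -8*(-½) = 4)
X*V(40, -3 + 5*0) = 4*7 = 28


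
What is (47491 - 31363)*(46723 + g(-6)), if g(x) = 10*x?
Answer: 752580864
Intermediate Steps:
(47491 - 31363)*(46723 + g(-6)) = (47491 - 31363)*(46723 + 10*(-6)) = 16128*(46723 - 60) = 16128*46663 = 752580864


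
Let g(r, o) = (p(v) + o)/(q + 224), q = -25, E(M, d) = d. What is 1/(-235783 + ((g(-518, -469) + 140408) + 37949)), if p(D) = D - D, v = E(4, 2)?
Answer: -199/11428243 ≈ -1.7413e-5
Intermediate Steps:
v = 2
p(D) = 0
g(r, o) = o/199 (g(r, o) = (0 + o)/(-25 + 224) = o/199)
1/(-235783 + ((g(-518, -469) + 140408) + 37949)) = 1/(-235783 + (((1/199)*(-469) + 140408) + 37949)) = 1/(-235783 + ((-469/199 + 140408) + 37949)) = 1/(-235783 + (27940723/199 + 37949)) = 1/(-235783 + 35492574/199) = 1/(-11428243/199) = -199/11428243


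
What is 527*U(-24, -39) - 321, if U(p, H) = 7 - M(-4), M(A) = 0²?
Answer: 3368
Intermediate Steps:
M(A) = 0
U(p, H) = 7 (U(p, H) = 7 - 1*0 = 7 + 0 = 7)
527*U(-24, -39) - 321 = 527*7 - 321 = 3689 - 321 = 3368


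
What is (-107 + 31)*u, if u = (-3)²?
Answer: -684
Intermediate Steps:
u = 9
(-107 + 31)*u = (-107 + 31)*9 = -76*9 = -684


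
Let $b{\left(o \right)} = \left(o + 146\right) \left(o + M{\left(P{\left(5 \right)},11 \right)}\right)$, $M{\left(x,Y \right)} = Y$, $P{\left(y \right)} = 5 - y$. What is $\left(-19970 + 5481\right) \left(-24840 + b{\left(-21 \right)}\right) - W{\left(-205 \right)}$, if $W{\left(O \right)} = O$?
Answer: $378018215$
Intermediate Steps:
$b{\left(o \right)} = \left(11 + o\right) \left(146 + o\right)$ ($b{\left(o \right)} = \left(o + 146\right) \left(o + 11\right) = \left(146 + o\right) \left(11 + o\right) = \left(11 + o\right) \left(146 + o\right)$)
$\left(-19970 + 5481\right) \left(-24840 + b{\left(-21 \right)}\right) - W{\left(-205 \right)} = \left(-19970 + 5481\right) \left(-24840 + \left(1606 + \left(-21\right)^{2} + 157 \left(-21\right)\right)\right) - -205 = - 14489 \left(-24840 + \left(1606 + 441 - 3297\right)\right) + 205 = - 14489 \left(-24840 - 1250\right) + 205 = \left(-14489\right) \left(-26090\right) + 205 = 378018010 + 205 = 378018215$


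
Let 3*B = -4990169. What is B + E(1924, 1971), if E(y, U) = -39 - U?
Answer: -4996199/3 ≈ -1.6654e+6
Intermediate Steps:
B = -4990169/3 (B = (⅓)*(-4990169) = -4990169/3 ≈ -1.6634e+6)
B + E(1924, 1971) = -4990169/3 + (-39 - 1*1971) = -4990169/3 + (-39 - 1971) = -4990169/3 - 2010 = -4996199/3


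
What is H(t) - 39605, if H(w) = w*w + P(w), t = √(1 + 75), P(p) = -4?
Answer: -39533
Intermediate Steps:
t = 2*√19 (t = √76 = 2*√19 ≈ 8.7178)
H(w) = -4 + w² (H(w) = w*w - 4 = w² - 4 = -4 + w²)
H(t) - 39605 = (-4 + (2*√19)²) - 39605 = (-4 + 76) - 39605 = 72 - 39605 = -39533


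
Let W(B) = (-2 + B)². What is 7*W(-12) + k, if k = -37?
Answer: 1335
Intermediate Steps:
7*W(-12) + k = 7*(-2 - 12)² - 37 = 7*(-14)² - 37 = 7*196 - 37 = 1372 - 37 = 1335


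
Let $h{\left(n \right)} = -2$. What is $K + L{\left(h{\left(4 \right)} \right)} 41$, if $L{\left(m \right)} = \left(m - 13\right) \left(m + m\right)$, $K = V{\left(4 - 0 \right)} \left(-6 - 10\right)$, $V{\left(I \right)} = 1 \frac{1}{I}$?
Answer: $2456$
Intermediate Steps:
$V{\left(I \right)} = \frac{1}{I}$
$K = -4$ ($K = \frac{-6 - 10}{4 - 0} = \frac{1}{4 + 0} \left(-16\right) = \frac{1}{4} \left(-16\right) = -4$)
$L{\left(m \right)} = 2 m \left(-13 + m\right)$ ($L{\left(m \right)} = \left(-13 + m\right) 2 m = 2 m \left(-13 + m\right)$)
$K + L{\left(h{\left(4 \right)} \right)} 41 = -4 + 2 \left(-2\right) \left(-13 - 2\right) 41 = -4 + 2 \left(-2\right) \left(-15\right) 41 = -4 + 60 \cdot 41 = -4 + 2460 = 2456$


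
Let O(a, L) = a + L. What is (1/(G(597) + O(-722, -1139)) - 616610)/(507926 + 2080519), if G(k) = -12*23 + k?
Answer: -316526467/1328735100 ≈ -0.23822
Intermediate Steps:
O(a, L) = L + a
G(k) = -276 + k
(1/(G(597) + O(-722, -1139)) - 616610)/(507926 + 2080519) = (1/((-276 + 597) + (-1139 - 722)) - 616610)/(507926 + 2080519) = (1/(321 - 1861) - 616610)/2588445 = (1/(-1540) - 616610)*(1/2588445) = (-1/1540 - 616610)*(1/2588445) = -949579401/1540*1/2588445 = -316526467/1328735100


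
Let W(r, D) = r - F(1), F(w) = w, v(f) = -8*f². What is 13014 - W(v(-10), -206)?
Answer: 13815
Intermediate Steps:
W(r, D) = -1 + r (W(r, D) = r - 1*1 = r - 1 = -1 + r)
13014 - W(v(-10), -206) = 13014 - (-1 - 8*(-10)²) = 13014 - (-1 - 8*100) = 13014 - (-1 - 800) = 13014 - 1*(-801) = 13014 + 801 = 13815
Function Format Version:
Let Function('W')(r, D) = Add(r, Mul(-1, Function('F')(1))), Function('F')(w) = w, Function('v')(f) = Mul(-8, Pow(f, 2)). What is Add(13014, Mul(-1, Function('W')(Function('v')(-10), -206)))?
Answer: 13815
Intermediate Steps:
Function('W')(r, D) = Add(-1, r) (Function('W')(r, D) = Add(r, Mul(-1, 1)) = Add(r, -1) = Add(-1, r))
Add(13014, Mul(-1, Function('W')(Function('v')(-10), -206))) = Add(13014, Mul(-1, Add(-1, Mul(-8, Pow(-10, 2))))) = Add(13014, Mul(-1, Add(-1, Mul(-8, 100)))) = Add(13014, Mul(-1, Add(-1, -800))) = Add(13014, Mul(-1, -801)) = Add(13014, 801) = 13815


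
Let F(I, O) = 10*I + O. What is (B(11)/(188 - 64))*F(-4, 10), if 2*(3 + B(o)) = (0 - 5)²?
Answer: -285/124 ≈ -2.2984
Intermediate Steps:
F(I, O) = O + 10*I
B(o) = 19/2 (B(o) = -3 + (0 - 5)²/2 = -3 + (½)*(-5)² = -3 + (½)*25 = -3 + 25/2 = 19/2)
(B(11)/(188 - 64))*F(-4, 10) = (19/(2*(188 - 64)))*(10 + 10*(-4)) = ((19/2)/124)*(10 - 40) = ((19/2)*(1/124))*(-30) = (19/248)*(-30) = -285/124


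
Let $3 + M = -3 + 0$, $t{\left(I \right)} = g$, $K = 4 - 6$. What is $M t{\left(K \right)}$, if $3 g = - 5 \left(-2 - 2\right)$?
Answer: $-40$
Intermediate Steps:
$g = \frac{20}{3}$ ($g = \frac{\left(-5\right) \left(-2 - 2\right)}{3} = \frac{\left(-5\right) \left(-4\right)}{3} = \frac{1}{3} \cdot 20 = \frac{20}{3} \approx 6.6667$)
$K = -2$ ($K = 4 - 6 = -2$)
$t{\left(I \right)} = \frac{20}{3}$
$M = -6$ ($M = -3 + \left(-3 + 0\right) = -3 - 3 = -6$)
$M t{\left(K \right)} = \left(-6\right) \frac{20}{3} = -40$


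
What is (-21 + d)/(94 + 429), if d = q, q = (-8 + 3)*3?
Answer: -36/523 ≈ -0.068834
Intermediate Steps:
q = -15 (q = -5*3 = -15)
d = -15
(-21 + d)/(94 + 429) = (-21 - 15)/(94 + 429) = -36/523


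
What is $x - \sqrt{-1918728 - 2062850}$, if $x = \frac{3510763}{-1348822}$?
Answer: $- \frac{3510763}{1348822} - i \sqrt{3981578} \approx -2.6028 - 1995.4 i$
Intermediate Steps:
$x = - \frac{3510763}{1348822}$ ($x = 3510763 \left(- \frac{1}{1348822}\right) = - \frac{3510763}{1348822} \approx -2.6028$)
$x - \sqrt{-1918728 - 2062850} = - \frac{3510763}{1348822} - \sqrt{-1918728 - 2062850} = - \frac{3510763}{1348822} - \sqrt{-3981578} = - \frac{3510763}{1348822} - i \sqrt{3981578}$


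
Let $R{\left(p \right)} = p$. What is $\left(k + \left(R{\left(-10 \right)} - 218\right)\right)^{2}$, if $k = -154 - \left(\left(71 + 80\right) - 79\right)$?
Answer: $206116$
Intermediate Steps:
$k = -226$ ($k = -154 - \left(151 - 79\right) = -154 - 72 = -226$)
$\left(k + \left(R{\left(-10 \right)} - 218\right)\right)^{2} = \left(-226 - 228\right)^{2} = \left(-454\right)^{2} = 206116$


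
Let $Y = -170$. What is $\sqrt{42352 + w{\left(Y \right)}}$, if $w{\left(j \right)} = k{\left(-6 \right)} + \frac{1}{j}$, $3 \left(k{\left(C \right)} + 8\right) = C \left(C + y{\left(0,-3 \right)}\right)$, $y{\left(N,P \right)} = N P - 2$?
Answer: $\frac{\sqrt{1224203830}}{170} \approx 205.82$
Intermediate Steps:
$y{\left(N,P \right)} = -2 + N P$
$k{\left(C \right)} = -8 + \frac{C \left(-2 + C\right)}{3}$ ($k{\left(C \right)} = -8 + \frac{C \left(C + \left(-2 + 0 \left(-3\right)\right)\right)}{3} = -8 + \frac{C \left(C + \left(-2 + 0\right)\right)}{3} = -8 + \frac{C \left(C - 2\right)}{3} = -8 + \frac{C \left(-2 + C\right)}{3}$)
$w{\left(j \right)} = 8 + \frac{1}{j}$ ($w{\left(j \right)} = \left(-8 - -4 + \frac{\left(-6\right)^{2}}{3}\right) + \frac{1}{j} = \left(-8 + 4 + \frac{1}{3} \cdot 36\right) + \frac{1}{j} = \left(-8 + 4 + 12\right) + \frac{1}{j} = 8 + \frac{1}{j}$)
$\sqrt{42352 + w{\left(Y \right)}} = \sqrt{42352 + \left(8 + \frac{1}{-170}\right)} = \sqrt{42352 + \left(8 - \frac{1}{170}\right)} = \sqrt{42352 + \frac{1359}{170}} = \sqrt{\frac{7201199}{170}} = \frac{\sqrt{1224203830}}{170}$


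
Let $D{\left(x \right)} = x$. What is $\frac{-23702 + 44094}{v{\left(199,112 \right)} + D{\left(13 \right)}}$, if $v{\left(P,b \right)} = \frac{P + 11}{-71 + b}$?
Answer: $\frac{836072}{743} \approx 1125.3$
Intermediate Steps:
$v{\left(P,b \right)} = \frac{11 + P}{-71 + b}$
$\frac{-23702 + 44094}{v{\left(199,112 \right)} + D{\left(13 \right)}} = \frac{-23702 + 44094}{\frac{11 + 199}{-71 + 112} + 13} = \frac{20392}{\frac{1}{41} \cdot 210 + 13} = \frac{20392}{\frac{210}{41} + 13} = \frac{20392}{\frac{743}{41}} = 20392 \cdot \frac{41}{743} = \frac{836072}{743}$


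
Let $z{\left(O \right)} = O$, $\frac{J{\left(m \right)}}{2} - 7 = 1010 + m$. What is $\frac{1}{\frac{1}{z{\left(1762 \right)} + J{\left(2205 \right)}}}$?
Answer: $8206$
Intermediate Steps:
$J{\left(m \right)} = 2034 + 2 m$ ($J{\left(m \right)} = 14 + 2 \left(1010 + m\right) = 14 + \left(2020 + 2 m\right) = 2034 + 2 m$)
$\frac{1}{\frac{1}{z{\left(1762 \right)} + J{\left(2205 \right)}}} = \frac{1}{\frac{1}{1762 + \left(2034 + 2 \cdot 2205\right)}} = \frac{1}{\frac{1}{1762 + \left(2034 + 4410\right)}} = \frac{1}{\frac{1}{1762 + 6444}} = \frac{1}{\frac{1}{8206}} = 8206$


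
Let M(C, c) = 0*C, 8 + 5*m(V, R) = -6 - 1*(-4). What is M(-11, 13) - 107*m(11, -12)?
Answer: 214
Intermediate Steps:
m(V, R) = -2 (m(V, R) = -8/5 + (-6 - 1*(-4))/5 = -8/5 + (-6 + 4)/5 = -8/5 + (1/5)*(-2) = -8/5 - 2/5 = -2)
M(C, c) = 0
M(-11, 13) - 107*m(11, -12) = 0 - 107*(-2) = 0 + 214 = 214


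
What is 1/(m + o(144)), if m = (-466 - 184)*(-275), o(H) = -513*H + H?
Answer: 1/105022 ≈ 9.5218e-6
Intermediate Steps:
o(H) = -512*H
m = 178750 (m = -650*(-275) = 178750)
1/(m + o(144)) = 1/(178750 - 512*144) = 1/(178750 - 73728) = 1/105022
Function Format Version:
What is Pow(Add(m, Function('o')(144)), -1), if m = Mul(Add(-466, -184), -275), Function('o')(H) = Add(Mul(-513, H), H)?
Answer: Rational(1, 105022) ≈ 9.5218e-6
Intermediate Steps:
Function('o')(H) = Mul(-512, H)
m = 178750 (m = Mul(-650, -275) = 178750)
Pow(Add(m, Function('o')(144)), -1) = Pow(Add(178750, Mul(-512, 144)), -1) = Pow(Add(178750, -73728), -1) = Pow(105022, -1) = Rational(1, 105022)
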